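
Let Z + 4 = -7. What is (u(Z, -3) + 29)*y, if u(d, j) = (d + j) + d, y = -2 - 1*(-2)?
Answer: 0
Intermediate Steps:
Z = -11 (Z = -4 - 7 = -11)
y = 0 (y = -2 + 2 = 0)
u(d, j) = j + 2*d
(u(Z, -3) + 29)*y = ((-3 + 2*(-11)) + 29)*0 = ((-3 - 22) + 29)*0 = (-25 + 29)*0 = 4*0 = 0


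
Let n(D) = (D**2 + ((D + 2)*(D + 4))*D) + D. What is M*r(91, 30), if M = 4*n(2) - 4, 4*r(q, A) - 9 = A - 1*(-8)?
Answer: 2491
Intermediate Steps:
r(q, A) = 17/4 + A/4 (r(q, A) = 9/4 + (A - 1*(-8))/4 = 9/4 + (A + 8)/4 = 9/4 + (8 + A)/4 = 9/4 + (2 + A/4) = 17/4 + A/4)
n(D) = D + D**2 + D*(2 + D)*(4 + D) (n(D) = (D**2 + ((2 + D)*(4 + D))*D) + D = (D**2 + D*(2 + D)*(4 + D)) + D = D + D**2 + D*(2 + D)*(4 + D))
M = 212 (M = 4*(2*(9 + 2**2 + 7*2)) - 4 = 4*(2*(9 + 4 + 14)) - 4 = 4*(2*27) - 4 = 4*54 - 4 = 216 - 4 = 212)
M*r(91, 30) = 212*(17/4 + (1/4)*30) = 212*(17/4 + 15/2) = 212*(47/4) = 2491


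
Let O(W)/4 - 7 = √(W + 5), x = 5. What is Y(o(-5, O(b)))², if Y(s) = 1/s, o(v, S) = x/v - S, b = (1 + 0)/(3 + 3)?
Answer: 8313/5175625 - 348*√186/5175625 ≈ 0.00068917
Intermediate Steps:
b = ⅙ (b = 1/6 = 1*(⅙) = ⅙ ≈ 0.16667)
O(W) = 28 + 4*√(5 + W) (O(W) = 28 + 4*√(W + 5) = 28 + 4*√(5 + W))
o(v, S) = -S + 5/v (o(v, S) = 5/v - S = -S + 5/v)
Y(o(-5, O(b)))² = (1/(-(28 + 4*√(5 + ⅙)) + 5/(-5)))² = (1/(-(28 + 4*√(31/6)) + 5*(-⅕)))² = (1/(-(28 + 4*(√186/6)) - 1))² = (1/(-(28 + 2*√186/3) - 1))² = (1/((-28 - 2*√186/3) - 1))² = (1/(-29 - 2*√186/3))² = (-29 - 2*√186/3)⁻²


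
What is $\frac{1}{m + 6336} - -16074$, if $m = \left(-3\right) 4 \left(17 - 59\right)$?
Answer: $\frac{109946161}{6840} \approx 16074.0$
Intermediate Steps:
$m = 504$ ($m = \left(-12\right) \left(-42\right) = 504$)
$\frac{1}{m + 6336} - -16074 = \frac{1}{504 + 6336} - -16074 = \frac{1}{6840} + 16074 = \frac{109946161}{6840}$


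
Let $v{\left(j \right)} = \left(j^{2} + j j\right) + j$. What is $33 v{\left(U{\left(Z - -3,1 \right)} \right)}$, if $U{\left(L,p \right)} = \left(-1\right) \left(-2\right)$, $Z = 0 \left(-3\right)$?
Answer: $330$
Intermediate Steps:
$Z = 0$
$U{\left(L,p \right)} = 2$
$v{\left(j \right)} = j + 2 j^{2}$ ($v{\left(j \right)} = \left(j^{2} + j^{2}\right) + j = 2 j^{2} + j = j + 2 j^{2}$)
$33 v{\left(U{\left(Z - -3,1 \right)} \right)} = 33 \cdot 2 \left(1 + 2 \cdot 2\right) = 33 \cdot 2 \left(1 + 4\right) = 33 \cdot 2 \cdot 5 = 33 \cdot 10 = 330$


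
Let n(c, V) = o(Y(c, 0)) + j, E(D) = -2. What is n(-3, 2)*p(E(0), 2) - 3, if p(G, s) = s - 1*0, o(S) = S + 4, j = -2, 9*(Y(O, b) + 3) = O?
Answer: -17/3 ≈ -5.6667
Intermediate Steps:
Y(O, b) = -3 + O/9
o(S) = 4 + S
n(c, V) = -1 + c/9 (n(c, V) = (4 + (-3 + c/9)) - 2 = (1 + c/9) - 2 = -1 + c/9)
p(G, s) = s (p(G, s) = s + 0 = s)
n(-3, 2)*p(E(0), 2) - 3 = (-1 + (⅑)*(-3))*2 - 3 = (-1 - ⅓)*2 - 3 = -4/3*2 - 3 = -8/3 - 3 = -17/3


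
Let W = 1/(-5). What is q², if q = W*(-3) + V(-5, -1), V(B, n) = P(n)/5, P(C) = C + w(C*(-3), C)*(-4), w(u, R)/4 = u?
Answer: 2116/25 ≈ 84.640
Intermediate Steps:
w(u, R) = 4*u
W = -⅕ ≈ -0.20000
P(C) = 49*C (P(C) = C + (4*(C*(-3)))*(-4) = C + (4*(-3*C))*(-4) = C - 12*C*(-4) = C + 48*C = 49*C)
V(B, n) = 49*n/5 (V(B, n) = (49*n)/5 = (49*n)*(⅕) = 49*n/5)
q = -46/5 (q = -⅕*(-3) + (49/5)*(-1) = ⅗ - 49/5 = -46/5 ≈ -9.2000)
q² = (-46/5)² = 2116/25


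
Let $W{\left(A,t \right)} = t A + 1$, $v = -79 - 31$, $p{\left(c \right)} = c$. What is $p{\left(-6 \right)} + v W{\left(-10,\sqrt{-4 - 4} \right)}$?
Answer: $-116 + 2200 i \sqrt{2} \approx -116.0 + 3111.3 i$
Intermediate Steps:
$v = -110$
$W{\left(A,t \right)} = 1 + A t$ ($W{\left(A,t \right)} = A t + 1 = 1 + A t$)
$p{\left(-6 \right)} + v W{\left(-10,\sqrt{-4 - 4} \right)} = -6 - 110 \left(1 - 10 \sqrt{-4 - 4}\right) = -6 - 110 \left(1 - 10 \sqrt{-8}\right) = -6 - 110 \left(1 - 10 \cdot 2 i \sqrt{2}\right) = -6 - 110 \left(1 - 20 i \sqrt{2}\right) = -6 - \left(110 - 2200 i \sqrt{2}\right) = -116 + 2200 i \sqrt{2}$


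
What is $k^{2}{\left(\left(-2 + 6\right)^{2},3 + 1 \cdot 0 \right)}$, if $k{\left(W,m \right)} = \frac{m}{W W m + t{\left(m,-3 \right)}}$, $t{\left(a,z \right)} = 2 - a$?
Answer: $\frac{9}{588289} \approx 1.5299 \cdot 10^{-5}$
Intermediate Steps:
$k{\left(W,m \right)} = \frac{m}{2 - m + m W^{2}}$ ($k{\left(W,m \right)} = \frac{m}{W W m - \left(-2 + m\right)} = \frac{m}{W^{2} m - \left(-2 + m\right)} = \frac{m}{m W^{2} - \left(-2 + m\right)} = \frac{m}{2 - m + m W^{2}}$)
$k^{2}{\left(\left(-2 + 6\right)^{2},3 + 1 \cdot 0 \right)} = \left(\frac{3 + 1 \cdot 0}{2 - \left(3 + 1 \cdot 0\right) + \left(3 + 1 \cdot 0\right) \left(\left(-2 + 6\right)^{2}\right)^{2}}\right)^{2} = \left(\frac{3 + 0}{2 - \left(3 + 0\right) + \left(3 + 0\right) \left(4^{2}\right)^{2}}\right)^{2} = \left(\frac{3}{2 - 3 + 3 \cdot 16^{2}}\right)^{2} = \left(\frac{3}{2 - 3 + 3 \cdot 256}\right)^{2} = \left(\frac{3}{2 - 3 + 768}\right)^{2} = \left(\frac{3}{767}\right)^{2} = \frac{9}{588289}$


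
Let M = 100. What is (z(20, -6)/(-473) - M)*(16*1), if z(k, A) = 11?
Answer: -68816/43 ≈ -1600.4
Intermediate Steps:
(z(20, -6)/(-473) - M)*(16*1) = (11/(-473) - 1*100)*(16*1) = (11*(-1/473) - 100)*16 = (-1/43 - 100)*16 = -4301/43*16 = -68816/43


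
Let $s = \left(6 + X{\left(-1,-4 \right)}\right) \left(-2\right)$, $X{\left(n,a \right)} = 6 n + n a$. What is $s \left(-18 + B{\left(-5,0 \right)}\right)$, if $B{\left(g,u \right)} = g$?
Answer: $184$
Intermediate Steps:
$X{\left(n,a \right)} = 6 n + a n$
$s = -8$ ($s = \left(6 - \left(6 - 4\right)\right) \left(-2\right) = \left(6 - 2\right) \left(-2\right) = 4 \left(-2\right) = -8$)
$s \left(-18 + B{\left(-5,0 \right)}\right) = - 8 \left(-18 - 5\right) = \left(-8\right) \left(-23\right) = 184$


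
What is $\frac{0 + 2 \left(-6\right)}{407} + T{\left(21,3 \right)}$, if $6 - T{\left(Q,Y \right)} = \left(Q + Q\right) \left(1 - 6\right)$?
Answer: $\frac{87900}{407} \approx 215.97$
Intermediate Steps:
$T{\left(Q,Y \right)} = 6 + 10 Q$ ($T{\left(Q,Y \right)} = 6 - \left(Q + Q\right) \left(1 - 6\right) = 6 - 2 Q \left(-5\right) = 6 - - 10 Q = 6 + 10 Q$)
$\frac{0 + 2 \left(-6\right)}{407} + T{\left(21,3 \right)} = \frac{0 + 2 \left(-6\right)}{407} + \left(6 + 10 \cdot 21\right) = \left(0 - 12\right) \frac{1}{407} + \left(6 + 210\right) = \left(-12\right) \frac{1}{407} + 216 = - \frac{12}{407} + 216 = \frac{87900}{407}$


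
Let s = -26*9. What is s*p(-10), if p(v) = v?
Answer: 2340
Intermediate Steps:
s = -234
s*p(-10) = -234*(-10) = 2340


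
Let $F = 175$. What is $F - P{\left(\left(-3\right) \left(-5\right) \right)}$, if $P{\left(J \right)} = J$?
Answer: $160$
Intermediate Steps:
$F - P{\left(\left(-3\right) \left(-5\right) \right)} = 175 - \left(-3\right) \left(-5\right) = 175 - 15 = 160$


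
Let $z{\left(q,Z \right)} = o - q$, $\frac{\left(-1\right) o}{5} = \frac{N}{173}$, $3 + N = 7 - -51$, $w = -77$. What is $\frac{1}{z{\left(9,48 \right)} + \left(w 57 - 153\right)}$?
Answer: $- \frac{173}{787598} \approx -0.00021966$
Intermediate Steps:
$N = 55$ ($N = -3 + \left(7 - -51\right) = -3 + \left(7 + 51\right) = -3 + 58 = 55$)
$o = - \frac{275}{173}$ ($o = - 5 \cdot \frac{55}{173} = - 5 \cdot 55 \cdot \frac{1}{173} = \left(-5\right) \frac{55}{173} = - \frac{275}{173} \approx -1.5896$)
$z{\left(q,Z \right)} = - \frac{275}{173} - q$
$\frac{1}{z{\left(9,48 \right)} + \left(w 57 - 153\right)} = \frac{1}{\left(- \frac{275}{173} - 9\right) - 4542} = \frac{1}{- \frac{1832}{173} - 4542} = \frac{1}{- \frac{787598}{173}} = - \frac{173}{787598}$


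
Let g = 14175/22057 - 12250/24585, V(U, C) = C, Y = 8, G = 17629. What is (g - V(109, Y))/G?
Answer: -121710761/273134329743 ≈ -0.00044561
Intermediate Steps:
g = 2236975/15493467 (g = 14175*(1/22057) - 12250*1/24585 = 2025/3151 - 2450/4917 = 2236975/15493467 ≈ 0.14438)
(g - V(109, Y))/G = (2236975/15493467 - 1*8)/17629 = (2236975/15493467 - 8)*(1/17629) = -121710761/15493467*1/17629 = -121710761/273134329743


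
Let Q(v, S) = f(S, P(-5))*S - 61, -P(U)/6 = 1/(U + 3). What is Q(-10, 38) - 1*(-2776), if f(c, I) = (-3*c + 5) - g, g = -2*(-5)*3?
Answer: -2567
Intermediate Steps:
g = 30 (g = 10*3 = 30)
P(U) = -6/(3 + U) (P(U) = -6/(U + 3) = -6/(3 + U))
f(c, I) = -25 - 3*c (f(c, I) = (-3*c + 5) - 1*30 = (5 - 3*c) - 30 = -25 - 3*c)
Q(v, S) = -61 + S*(-25 - 3*S) (Q(v, S) = (-25 - 3*S)*S - 61 = S*(-25 - 3*S) - 61 = -61 + S*(-25 - 3*S))
Q(-10, 38) - 1*(-2776) = (-61 - 1*38*(25 + 3*38)) - 1*(-2776) = (-61 - 1*38*(25 + 114)) + 2776 = (-61 - 1*38*139) + 2776 = (-61 - 5282) + 2776 = -5343 + 2776 = -2567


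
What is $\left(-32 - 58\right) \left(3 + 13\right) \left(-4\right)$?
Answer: $5760$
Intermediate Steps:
$\left(-32 - 58\right) \left(3 + 13\right) \left(-4\right) = \left(-32 - 58\right) 16 \left(-4\right) = \left(-90\right) \left(-64\right) = 5760$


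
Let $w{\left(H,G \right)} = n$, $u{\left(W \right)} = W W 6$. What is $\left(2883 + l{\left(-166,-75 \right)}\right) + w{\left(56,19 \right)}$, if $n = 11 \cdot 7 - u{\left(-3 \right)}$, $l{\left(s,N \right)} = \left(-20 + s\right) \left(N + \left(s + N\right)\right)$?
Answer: $61682$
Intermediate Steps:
$u{\left(W \right)} = 6 W^{2}$ ($u{\left(W \right)} = W^{2} \cdot 6 = 6 W^{2}$)
$l{\left(s,N \right)} = \left(-20 + s\right) \left(s + 2 N\right)$ ($l{\left(s,N \right)} = \left(-20 + s\right) \left(N + \left(N + s\right)\right) = \left(-20 + s\right) \left(s + 2 N\right)$)
$n = 23$ ($n = 11 \cdot 7 - 6 \left(-3\right)^{2} = 77 - 6 \cdot 9 = 77 - 54 = 23$)
$w{\left(H,G \right)} = 23$
$\left(2883 + l{\left(-166,-75 \right)}\right) + w{\left(56,19 \right)} = \left(2883 + \left(\left(-166\right)^{2} - -3000 - -3320 + 2 \left(-75\right) \left(-166\right)\right)\right) + 23 = \left(2883 + \left(27556 + 3000 + 3320 + 24900\right)\right) + 23 = \left(2883 + 58776\right) + 23 = 61659 + 23 = 61682$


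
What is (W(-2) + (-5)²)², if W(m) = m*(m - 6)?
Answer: 1681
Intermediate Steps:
W(m) = m*(-6 + m)
(W(-2) + (-5)²)² = (-2*(-6 - 2) + (-5)²)² = (-2*(-8) + 25)² = (16 + 25)² = 41² = 1681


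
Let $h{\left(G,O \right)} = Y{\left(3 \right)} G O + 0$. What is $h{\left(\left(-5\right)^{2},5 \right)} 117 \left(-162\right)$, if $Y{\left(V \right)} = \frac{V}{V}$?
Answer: $-2369250$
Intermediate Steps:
$Y{\left(V \right)} = 1$
$h{\left(G,O \right)} = G O$ ($h{\left(G,O \right)} = 1 G O + 0 = G O + 0 = G O$)
$h{\left(\left(-5\right)^{2},5 \right)} 117 \left(-162\right) = \left(-5\right)^{2} \cdot 5 \cdot 117 \left(-162\right) = 25 \cdot 5 \cdot 117 \left(-162\right) = 125 \cdot 117 \left(-162\right) = 14625 \left(-162\right) = -2369250$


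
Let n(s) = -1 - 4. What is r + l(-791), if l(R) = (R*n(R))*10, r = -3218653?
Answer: -3179103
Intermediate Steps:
n(s) = -5
l(R) = -50*R (l(R) = (R*(-5))*10 = -5*R*10 = -50*R)
r + l(-791) = -3218653 - 50*(-791) = -3218653 + 39550 = -3179103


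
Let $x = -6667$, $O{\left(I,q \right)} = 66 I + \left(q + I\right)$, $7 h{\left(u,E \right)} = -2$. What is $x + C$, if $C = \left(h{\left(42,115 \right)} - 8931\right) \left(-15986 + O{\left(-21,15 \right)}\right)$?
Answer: $\frac{1086408513}{7} \approx 1.552 \cdot 10^{8}$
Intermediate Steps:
$h{\left(u,E \right)} = - \frac{2}{7}$ ($h{\left(u,E \right)} = \frac{1}{7} \left(-2\right) = - \frac{2}{7}$)
$O{\left(I,q \right)} = q + 67 I$ ($O{\left(I,q \right)} = 66 I + \left(I + q\right) = q + 67 I$)
$C = \frac{1086455182}{7}$ ($C = \left(- \frac{2}{7} - 8931\right) \left(-15986 + \left(15 + 67 \left(-21\right)\right)\right) = - \frac{62519 \left(-15986 + \left(15 - 1407\right)\right)}{7} = - \frac{62519 \left(-15986 - 1392\right)}{7} = \left(- \frac{62519}{7}\right) \left(-17378\right) = \frac{1086455182}{7} \approx 1.5521 \cdot 10^{8}$)
$x + C = -6667 + \frac{1086455182}{7} = \frac{1086408513}{7}$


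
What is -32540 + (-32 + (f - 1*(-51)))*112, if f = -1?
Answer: -30524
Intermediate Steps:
-32540 + (-32 + (f - 1*(-51)))*112 = -32540 + (-32 + (-1 - 1*(-51)))*112 = -32540 + (-32 + (-1 + 51))*112 = -32540 + (-32 + 50)*112 = -32540 + 18*112 = -32540 + 2016 = -30524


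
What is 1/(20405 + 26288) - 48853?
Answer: -2281093128/46693 ≈ -48853.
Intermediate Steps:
1/(20405 + 26288) - 48853 = 1/46693 - 48853 = -2281093128/46693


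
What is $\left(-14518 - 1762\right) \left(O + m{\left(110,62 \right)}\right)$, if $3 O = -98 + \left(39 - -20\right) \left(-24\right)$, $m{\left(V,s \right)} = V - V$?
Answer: $\frac{24647920}{3} \approx 8.216 \cdot 10^{6}$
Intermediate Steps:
$m{\left(V,s \right)} = 0$
$O = - \frac{1514}{3}$ ($O = \frac{-98 + \left(39 - -20\right) \left(-24\right)}{3} = \frac{-98 + \left(39 + 20\right) \left(-24\right)}{3} = \frac{-98 + 59 \left(-24\right)}{3} = \frac{-98 - 1416}{3} = \frac{1}{3} \left(-1514\right) = - \frac{1514}{3} \approx -504.67$)
$\left(-14518 - 1762\right) \left(O + m{\left(110,62 \right)}\right) = \left(-14518 - 1762\right) \left(- \frac{1514}{3} + 0\right) = \left(-16280\right) \left(- \frac{1514}{3}\right) = \frac{24647920}{3}$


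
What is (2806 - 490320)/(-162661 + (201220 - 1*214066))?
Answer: 487514/175507 ≈ 2.7777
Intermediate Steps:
(2806 - 490320)/(-162661 + (201220 - 1*214066)) = -487514/(-162661 + (201220 - 214066)) = -487514/(-162661 - 12846) = -487514/(-175507) = -487514*(-1/175507) = 487514/175507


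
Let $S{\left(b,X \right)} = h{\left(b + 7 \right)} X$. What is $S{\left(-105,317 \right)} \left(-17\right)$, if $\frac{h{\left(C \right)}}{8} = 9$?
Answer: $-388008$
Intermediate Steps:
$h{\left(C \right)} = 72$ ($h{\left(C \right)} = 8 \cdot 9 = 72$)
$S{\left(b,X \right)} = 72 X$
$S{\left(-105,317 \right)} \left(-17\right) = 72 \cdot 317 \left(-17\right) = 22824 \left(-17\right) = -388008$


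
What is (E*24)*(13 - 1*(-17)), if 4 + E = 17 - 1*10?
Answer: 2160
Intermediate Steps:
E = 3 (E = -4 + (17 - 1*10) = -4 + (17 - 10) = -4 + 7 = 3)
(E*24)*(13 - 1*(-17)) = (3*24)*(13 - 1*(-17)) = 72*(13 + 17) = 72*30 = 2160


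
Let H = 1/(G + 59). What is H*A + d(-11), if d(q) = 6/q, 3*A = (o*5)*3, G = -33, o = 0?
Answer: -6/11 ≈ -0.54545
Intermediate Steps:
A = 0 (A = ((0*5)*3)/3 = (0*3)/3 = (⅓)*0 = 0)
H = 1/26 (H = 1/(-33 + 59) = 1/26 ≈ 0.038462)
H*A + d(-11) = (1/26)*0 + 6/(-11) = 0 + 6*(-1/11) = 0 - 6/11 = -6/11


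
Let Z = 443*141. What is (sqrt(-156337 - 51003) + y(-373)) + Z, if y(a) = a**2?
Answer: 201592 + 2*I*sqrt(51835) ≈ 2.0159e+5 + 455.35*I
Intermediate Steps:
Z = 62463
(sqrt(-156337 - 51003) + y(-373)) + Z = (sqrt(-156337 - 51003) + (-373)**2) + 62463 = (sqrt(-207340) + 139129) + 62463 = (2*I*sqrt(51835) + 139129) + 62463 = (139129 + 2*I*sqrt(51835)) + 62463 = 201592 + 2*I*sqrt(51835)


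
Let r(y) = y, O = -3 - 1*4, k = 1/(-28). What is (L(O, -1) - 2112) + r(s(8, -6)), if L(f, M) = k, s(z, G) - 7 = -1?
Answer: -58969/28 ≈ -2106.0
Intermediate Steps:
s(z, G) = 6 (s(z, G) = 7 - 1 = 6)
k = -1/28 ≈ -0.035714
O = -7 (O = -3 - 4 = -7)
L(f, M) = -1/28
(L(O, -1) - 2112) + r(s(8, -6)) = (-1/28 - 2112) + 6 = -59137/28 + 6 = -58969/28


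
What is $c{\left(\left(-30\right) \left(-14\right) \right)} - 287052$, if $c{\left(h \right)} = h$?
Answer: $-286632$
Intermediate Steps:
$c{\left(\left(-30\right) \left(-14\right) \right)} - 287052 = \left(-30\right) \left(-14\right) - 287052 = 420 - 287052 = -286632$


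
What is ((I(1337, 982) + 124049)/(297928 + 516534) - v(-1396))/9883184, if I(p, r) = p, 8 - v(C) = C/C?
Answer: -696981/1006184725876 ≈ -6.9270e-7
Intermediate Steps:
v(C) = 7 (v(C) = 8 - C/C = 8 - 1*1 = 8 - 1 = 7)
((I(1337, 982) + 124049)/(297928 + 516534) - v(-1396))/9883184 = ((1337 + 124049)/(297928 + 516534) - 1*7)/9883184 = (125386/814462 - 7)*(1/9883184) = (125386*(1/814462) - 7)*(1/9883184) = (62693/407231 - 7)*(1/9883184) = -2787924/407231*1/9883184 = -696981/1006184725876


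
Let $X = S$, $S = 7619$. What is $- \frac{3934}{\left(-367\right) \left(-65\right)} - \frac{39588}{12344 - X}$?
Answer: $- \frac{64197326}{7514325} \approx -8.5433$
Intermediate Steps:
$X = 7619$
$- \frac{3934}{\left(-367\right) \left(-65\right)} - \frac{39588}{12344 - X} = - \frac{3934}{\left(-367\right) \left(-65\right)} - \frac{39588}{12344 - 7619} = - \frac{3934}{23855} - \frac{39588}{12344 - 7619} = \left(-3934\right) \frac{1}{23855} - \frac{39588}{4725} = - \frac{3934}{23855} - \frac{13196}{1575} = - \frac{64197326}{7514325}$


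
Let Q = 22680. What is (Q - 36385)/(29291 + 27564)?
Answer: -2741/11371 ≈ -0.24105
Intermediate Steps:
(Q - 36385)/(29291 + 27564) = (22680 - 36385)/(29291 + 27564) = -13705/56855 = -13705*1/56855 = -2741/11371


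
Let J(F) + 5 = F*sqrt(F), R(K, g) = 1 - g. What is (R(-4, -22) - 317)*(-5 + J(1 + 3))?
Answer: 588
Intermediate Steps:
J(F) = -5 + F**(3/2) (J(F) = -5 + F*sqrt(F) = -5 + F**(3/2))
(R(-4, -22) - 317)*(-5 + J(1 + 3)) = ((1 - 1*(-22)) - 317)*(-5 + (-5 + (1 + 3)**(3/2))) = ((1 + 22) - 317)*(-5 + (-5 + 4**(3/2))) = (23 - 317)*(-5 + (-5 + 8)) = -294*(-5 + 3) = -294*(-2) = 588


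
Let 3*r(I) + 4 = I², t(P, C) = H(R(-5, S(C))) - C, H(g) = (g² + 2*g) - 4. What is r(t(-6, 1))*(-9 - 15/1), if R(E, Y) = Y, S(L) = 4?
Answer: -2856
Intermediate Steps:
H(g) = -4 + g² + 2*g
t(P, C) = 20 - C (t(P, C) = (-4 + 4² + 2*4) - C = (-4 + 16 + 8) - C = 20 - C)
r(I) = -4/3 + I²/3
r(t(-6, 1))*(-9 - 15/1) = (-4/3 + (20 - 1*1)²/3)*(-9 - 15/1) = (-4/3 + (20 - 1)²/3)*(-9 - 15*1) = (-4/3 + (⅓)*19²)*(-9 - 15) = (-4/3 + (⅓)*361)*(-24) = (-4/3 + 361/3)*(-24) = 119*(-24) = -2856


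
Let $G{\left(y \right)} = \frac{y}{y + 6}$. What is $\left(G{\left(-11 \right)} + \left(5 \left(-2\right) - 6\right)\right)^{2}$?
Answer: $\frac{4761}{25} \approx 190.44$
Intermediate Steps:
$G{\left(y \right)} = \frac{y}{6 + y}$
$\left(G{\left(-11 \right)} + \left(5 \left(-2\right) - 6\right)\right)^{2} = \left(- \frac{11}{6 - 11} + \left(5 \left(-2\right) - 6\right)\right)^{2} = \left(- \frac{11}{-5} - 16\right)^{2} = \left(\left(-11\right) \left(- \frac{1}{5}\right) - 16\right)^{2} = \left(\frac{11}{5} - 16\right)^{2} = \left(- \frac{69}{5}\right)^{2} = \frac{4761}{25}$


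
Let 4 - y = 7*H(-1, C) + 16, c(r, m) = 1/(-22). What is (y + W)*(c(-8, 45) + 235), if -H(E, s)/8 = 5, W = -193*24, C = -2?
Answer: -11278758/11 ≈ -1.0253e+6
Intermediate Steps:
W = -4632
H(E, s) = -40 (H(E, s) = -8*5 = -40)
c(r, m) = -1/22
y = 268 (y = 4 - (7*(-40) + 16) = 4 - (-280 + 16) = 4 - 1*(-264) = 4 + 264 = 268)
(y + W)*(c(-8, 45) + 235) = (268 - 4632)*(-1/22 + 235) = -4364*5169/22 = -11278758/11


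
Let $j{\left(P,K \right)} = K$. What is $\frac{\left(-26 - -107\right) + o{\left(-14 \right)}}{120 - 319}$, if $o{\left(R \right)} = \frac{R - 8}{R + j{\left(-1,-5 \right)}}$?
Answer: $- \frac{1561}{3781} \approx -0.41285$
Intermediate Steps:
$o{\left(R \right)} = \frac{-8 + R}{-5 + R}$ ($o{\left(R \right)} = \frac{R - 8}{R - 5} = \frac{-8 + R}{-5 + R}$)
$\frac{\left(-26 - -107\right) + o{\left(-14 \right)}}{120 - 319} = \frac{\left(-26 - -107\right) + \frac{-8 - 14}{-5 - 14}}{120 - 319} = \frac{\left(-26 + 107\right) + \frac{1}{-19} \left(-22\right)}{-199} = \left(81 - - \frac{22}{19}\right) \left(- \frac{1}{199}\right) = \left(81 + \frac{22}{19}\right) \left(- \frac{1}{199}\right) = \frac{1561}{19} \left(- \frac{1}{199}\right) = - \frac{1561}{3781}$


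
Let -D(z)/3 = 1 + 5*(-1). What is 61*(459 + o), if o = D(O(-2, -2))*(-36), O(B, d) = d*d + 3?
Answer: 1647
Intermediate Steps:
O(B, d) = 3 + d² (O(B, d) = d² + 3 = 3 + d²)
D(z) = 12 (D(z) = -3*(1 + 5*(-1)) = -3*(1 - 5) = -3*(-4) = 12)
o = -432 (o = 12*(-36) = -432)
61*(459 + o) = 61*(459 - 432) = 61*27 = 1647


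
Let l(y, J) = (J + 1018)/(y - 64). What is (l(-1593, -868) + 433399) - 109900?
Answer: 536037693/1657 ≈ 3.2350e+5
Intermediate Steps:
l(y, J) = (1018 + J)/(-64 + y)
(l(-1593, -868) + 433399) - 109900 = ((1018 - 868)/(-64 - 1593) + 433399) - 109900 = (150/(-1657) + 433399) - 109900 = (-1/1657*150 + 433399) - 109900 = (-150/1657 + 433399) - 109900 = 718141993/1657 - 109900 = 536037693/1657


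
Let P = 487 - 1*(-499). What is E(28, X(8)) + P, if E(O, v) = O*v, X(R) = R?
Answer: 1210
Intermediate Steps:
P = 986 (P = 487 + 499 = 986)
E(28, X(8)) + P = 28*8 + 986 = 224 + 986 = 1210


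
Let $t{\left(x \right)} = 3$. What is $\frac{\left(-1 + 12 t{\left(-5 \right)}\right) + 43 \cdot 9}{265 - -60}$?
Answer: $\frac{422}{325} \approx 1.2985$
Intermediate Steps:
$\frac{\left(-1 + 12 t{\left(-5 \right)}\right) + 43 \cdot 9}{265 - -60} = \frac{\left(-1 + 12 \cdot 3\right) + 43 \cdot 9}{265 - -60} = \frac{\left(-1 + 36\right) + 387}{265 + \left(-118 + 178\right)} = \frac{35 + 387}{265 + 60} = \frac{422}{325}$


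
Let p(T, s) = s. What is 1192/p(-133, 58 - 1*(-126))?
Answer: 149/23 ≈ 6.4783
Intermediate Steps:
1192/p(-133, 58 - 1*(-126)) = 1192/(58 - 1*(-126)) = 1192/(58 + 126) = 1192/184 = 1192*(1/184) = 149/23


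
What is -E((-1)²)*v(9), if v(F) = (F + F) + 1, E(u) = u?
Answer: -19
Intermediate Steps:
v(F) = 1 + 2*F (v(F) = 2*F + 1 = 1 + 2*F)
-E((-1)²)*v(9) = -(-1)²*(1 + 2*9) = -(1 + 18) = -19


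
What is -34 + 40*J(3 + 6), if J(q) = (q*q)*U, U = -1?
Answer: -3274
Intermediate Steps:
J(q) = -q² (J(q) = (q*q)*(-1) = q²*(-1) = -q²)
-34 + 40*J(3 + 6) = -34 + 40*(-(3 + 6)²) = -34 + 40*(-1*9²) = -34 + 40*(-1*81) = -34 + 40*(-81) = -34 - 3240 = -3274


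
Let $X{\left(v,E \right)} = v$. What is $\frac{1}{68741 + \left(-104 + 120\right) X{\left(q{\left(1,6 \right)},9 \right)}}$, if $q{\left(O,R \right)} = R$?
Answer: $\frac{1}{68837} \approx 1.4527 \cdot 10^{-5}$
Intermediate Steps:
$\frac{1}{68741 + \left(-104 + 120\right) X{\left(q{\left(1,6 \right)},9 \right)}} = \frac{1}{68741 + \left(-104 + 120\right) 6} = \frac{1}{68741 + 16 \cdot 6} = \frac{1}{68741 + 96} = \frac{1}{68837}$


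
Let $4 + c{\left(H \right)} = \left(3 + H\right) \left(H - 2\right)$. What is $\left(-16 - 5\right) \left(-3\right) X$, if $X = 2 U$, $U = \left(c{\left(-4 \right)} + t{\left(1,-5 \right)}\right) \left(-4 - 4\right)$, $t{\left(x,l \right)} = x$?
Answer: $-3024$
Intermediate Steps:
$c{\left(H \right)} = -4 + \left(-2 + H\right) \left(3 + H\right)$ ($c{\left(H \right)} = -4 + \left(3 + H\right) \left(H - 2\right) = -4 + \left(3 + H\right) \left(-2 + H\right) = -4 + \left(-2 + H\right) \left(3 + H\right)$)
$U = -24$ ($U = \left(\left(-10 - 4 + \left(-4\right)^{2}\right) + 1\right) \left(-4 - 4\right) = \left(\left(-10 - 4 + 16\right) + 1\right) \left(-8\right) = \left(2 + 1\right) \left(-8\right) = 3 \left(-8\right) = -24$)
$X = -48$ ($X = 2 \left(-24\right) = -48$)
$\left(-16 - 5\right) \left(-3\right) X = \left(-16 - 5\right) \left(-3\right) \left(-48\right) = \left(-21\right) \left(-3\right) \left(-48\right) = 63 \left(-48\right) = -3024$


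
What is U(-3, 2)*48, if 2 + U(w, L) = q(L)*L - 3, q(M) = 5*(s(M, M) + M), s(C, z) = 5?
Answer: 3120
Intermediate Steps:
q(M) = 25 + 5*M (q(M) = 5*(5 + M) = 25 + 5*M)
U(w, L) = -5 + L*(25 + 5*L) (U(w, L) = -2 + ((25 + 5*L)*L - 3) = -2 + (L*(25 + 5*L) - 3) = -2 + (-3 + L*(25 + 5*L)) = -5 + L*(25 + 5*L))
U(-3, 2)*48 = (-5 + 5*2*(5 + 2))*48 = (-5 + 5*2*7)*48 = (-5 + 70)*48 = 65*48 = 3120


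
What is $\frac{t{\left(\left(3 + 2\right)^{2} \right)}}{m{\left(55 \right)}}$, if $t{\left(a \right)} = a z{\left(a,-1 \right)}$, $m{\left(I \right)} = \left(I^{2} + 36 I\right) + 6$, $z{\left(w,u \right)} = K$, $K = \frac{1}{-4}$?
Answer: $- \frac{25}{20044} \approx -0.0012473$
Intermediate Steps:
$K = - \frac{1}{4} \approx -0.25$
$z{\left(w,u \right)} = - \frac{1}{4}$
$m{\left(I \right)} = 6 + I^{2} + 36 I$
$t{\left(a \right)} = - \frac{a}{4}$ ($t{\left(a \right)} = a \left(- \frac{1}{4}\right) = - \frac{a}{4}$)
$\frac{t{\left(\left(3 + 2\right)^{2} \right)}}{m{\left(55 \right)}} = \frac{\left(- \frac{1}{4}\right) \left(3 + 2\right)^{2}}{6 + 55^{2} + 36 \cdot 55} = \frac{\left(- \frac{1}{4}\right) 5^{2}}{6 + 3025 + 1980} = \frac{\left(- \frac{1}{4}\right) 25}{5011} = \left(- \frac{25}{4}\right) \frac{1}{5011} = - \frac{25}{20044}$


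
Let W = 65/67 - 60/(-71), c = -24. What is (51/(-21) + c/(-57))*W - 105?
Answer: -68737050/632681 ≈ -108.64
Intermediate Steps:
W = 8635/4757 (W = 65*(1/67) - 60*(-1/71) = 65/67 + 60/71 = 8635/4757 ≈ 1.8152)
(51/(-21) + c/(-57))*W - 105 = (51/(-21) - 24/(-57))*(8635/4757) - 105 = (51*(-1/21) - 24*(-1/57))*(8635/4757) - 105 = (-17/7 + 8/19)*(8635/4757) - 105 = -267/133*8635/4757 - 105 = -2305545/632681 - 105 = -68737050/632681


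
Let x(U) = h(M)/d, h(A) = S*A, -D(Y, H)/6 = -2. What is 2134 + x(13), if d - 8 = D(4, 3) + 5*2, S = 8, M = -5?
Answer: 6398/3 ≈ 2132.7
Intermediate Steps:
D(Y, H) = 12 (D(Y, H) = -6*(-2) = 12)
d = 30 (d = 8 + (12 + 5*2) = 8 + (12 + 10) = 8 + 22 = 30)
h(A) = 8*A
x(U) = -4/3 (x(U) = (8*(-5))/30 = -40*1/30 = -4/3)
2134 + x(13) = 2134 - 4/3 = 6398/3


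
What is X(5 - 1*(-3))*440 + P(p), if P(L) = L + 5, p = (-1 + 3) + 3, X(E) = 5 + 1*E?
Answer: 5730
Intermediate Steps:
X(E) = 5 + E
p = 5 (p = 2 + 3 = 5)
P(L) = 5 + L
X(5 - 1*(-3))*440 + P(p) = (5 + (5 - 1*(-3)))*440 + (5 + 5) = (5 + (5 + 3))*440 + 10 = (5 + 8)*440 + 10 = 13*440 + 10 = 5720 + 10 = 5730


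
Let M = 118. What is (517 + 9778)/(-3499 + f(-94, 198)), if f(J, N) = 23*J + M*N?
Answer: 10295/17703 ≈ 0.58154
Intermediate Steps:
f(J, N) = 23*J + 118*N
(517 + 9778)/(-3499 + f(-94, 198)) = (517 + 9778)/(-3499 + (23*(-94) + 118*198)) = 10295/(-3499 + (-2162 + 23364)) = 10295/(-3499 + 21202) = 10295/17703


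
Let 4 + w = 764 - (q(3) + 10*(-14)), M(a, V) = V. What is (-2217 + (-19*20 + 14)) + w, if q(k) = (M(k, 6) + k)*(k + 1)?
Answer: -1719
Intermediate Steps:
q(k) = (1 + k)*(6 + k) (q(k) = (6 + k)*(k + 1) = (6 + k)*(1 + k) = (1 + k)*(6 + k))
w = 864 (w = -4 + (764 - ((6 + 3**2 + 7*3) + 10*(-14))) = -4 + (764 - ((6 + 9 + 21) - 140)) = -4 + (764 - (36 - 140)) = -4 + (764 - 1*(-104)) = -4 + (764 + 104) = -4 + 868 = 864)
(-2217 + (-19*20 + 14)) + w = (-2217 + (-19*20 + 14)) + 864 = (-2217 + (-380 + 14)) + 864 = (-2217 - 366) + 864 = -2583 + 864 = -1719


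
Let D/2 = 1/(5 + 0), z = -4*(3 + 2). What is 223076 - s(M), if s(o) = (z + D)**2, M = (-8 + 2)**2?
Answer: 5567296/25 ≈ 2.2269e+5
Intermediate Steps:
M = 36 (M = (-6)**2 = 36)
z = -20 (z = -4*5 = -20)
D = 2/5 (D = 2/(5 + 0) = 2/5 ≈ 0.40000)
s(o) = 9604/25 (s(o) = (-20 + 2/5)**2 = (-98/5)**2 = 9604/25)
223076 - s(M) = 223076 - 1*9604/25 = 223076 - 9604/25 = 5567296/25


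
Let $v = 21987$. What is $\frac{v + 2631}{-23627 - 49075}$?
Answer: $- \frac{4103}{12117} \approx -0.33861$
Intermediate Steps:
$\frac{v + 2631}{-23627 - 49075} = \frac{21987 + 2631}{-23627 - 49075} = \frac{24618}{-72702} = 24618 \left(- \frac{1}{72702}\right) = - \frac{4103}{12117}$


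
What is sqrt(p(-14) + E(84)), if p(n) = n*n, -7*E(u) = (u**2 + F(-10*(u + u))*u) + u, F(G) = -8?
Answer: 2*I*sqrt(182) ≈ 26.981*I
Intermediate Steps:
E(u) = u - u**2/7 (E(u) = -((u**2 - 8*u) + u)/7 = -(u**2 - 7*u)/7 = u - u**2/7)
p(n) = n**2
sqrt(p(-14) + E(84)) = sqrt((-14)**2 + (1/7)*84*(7 - 1*84)) = sqrt(196 + (1/7)*84*(7 - 84)) = sqrt(196 + (1/7)*84*(-77)) = sqrt(196 - 924) = sqrt(-728) = 2*I*sqrt(182)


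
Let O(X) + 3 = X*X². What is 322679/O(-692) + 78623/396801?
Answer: 25925570082214/131489491322691 ≈ 0.19717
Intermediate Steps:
O(X) = -3 + X³ (O(X) = -3 + X*X² = -3 + X³)
322679/O(-692) + 78623/396801 = 322679/(-3 + (-692)³) + 78623/396801 = 322679/(-3 - 331373888) + 78623*(1/396801) = 322679/(-331373891) + 78623/396801 = 322679*(-1/331373891) + 78623/396801 = -322679/331373891 + 78623/396801 = 25925570082214/131489491322691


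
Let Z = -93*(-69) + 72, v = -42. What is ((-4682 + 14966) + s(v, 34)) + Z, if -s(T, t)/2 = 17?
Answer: 16739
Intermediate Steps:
s(T, t) = -34 (s(T, t) = -2*17 = -34)
Z = 6489 (Z = 6417 + 72 = 6489)
((-4682 + 14966) + s(v, 34)) + Z = ((-4682 + 14966) - 34) + 6489 = (10284 - 34) + 6489 = 10250 + 6489 = 16739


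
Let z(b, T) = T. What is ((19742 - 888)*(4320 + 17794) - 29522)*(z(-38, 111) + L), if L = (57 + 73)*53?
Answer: 2918771745834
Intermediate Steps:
L = 6890 (L = 130*53 = 6890)
((19742 - 888)*(4320 + 17794) - 29522)*(z(-38, 111) + L) = ((19742 - 888)*(4320 + 17794) - 29522)*(111 + 6890) = (18854*22114 - 29522)*7001 = (416937356 - 29522)*7001 = 416907834*7001 = 2918771745834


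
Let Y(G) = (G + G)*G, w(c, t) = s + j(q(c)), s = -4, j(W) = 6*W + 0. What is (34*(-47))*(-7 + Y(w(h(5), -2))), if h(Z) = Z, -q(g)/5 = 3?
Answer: -28228670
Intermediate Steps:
q(g) = -15 (q(g) = -5*3 = -15)
j(W) = 6*W
w(c, t) = -94 (w(c, t) = -4 + 6*(-15) = -4 - 90 = -94)
Y(G) = 2*G**2 (Y(G) = (2*G)*G = 2*G**2)
(34*(-47))*(-7 + Y(w(h(5), -2))) = (34*(-47))*(-7 + 2*(-94)**2) = -1598*(-7 + 2*8836) = -1598*(-7 + 17672) = -1598*17665 = -28228670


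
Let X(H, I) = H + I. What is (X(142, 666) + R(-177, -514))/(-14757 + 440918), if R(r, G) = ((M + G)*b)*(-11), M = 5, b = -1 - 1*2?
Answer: -15989/426161 ≈ -0.037519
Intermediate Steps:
b = -3 (b = -1 - 2 = -3)
R(r, G) = 165 + 33*G (R(r, G) = ((5 + G)*(-3))*(-11) = (-15 - 3*G)*(-11) = 165 + 33*G)
(X(142, 666) + R(-177, -514))/(-14757 + 440918) = ((142 + 666) + (165 + 33*(-514)))/(-14757 + 440918) = (808 + (165 - 16962))/426161 = (808 - 16797)*(1/426161) = -15989*1/426161 = -15989/426161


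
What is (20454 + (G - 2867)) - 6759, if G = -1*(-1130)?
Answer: 11958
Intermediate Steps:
G = 1130
(20454 + (G - 2867)) - 6759 = (20454 + (1130 - 2867)) - 6759 = (20454 - 1737) - 6759 = 18717 - 6759 = 11958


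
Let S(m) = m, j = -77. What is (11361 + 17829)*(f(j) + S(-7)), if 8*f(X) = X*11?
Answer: -13179285/4 ≈ -3.2948e+6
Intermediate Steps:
f(X) = 11*X/8 (f(X) = (X*11)/8 = (11*X)/8 = 11*X/8)
(11361 + 17829)*(f(j) + S(-7)) = (11361 + 17829)*((11/8)*(-77) - 7) = 29190*(-847/8 - 7) = 29190*(-903/8) = -13179285/4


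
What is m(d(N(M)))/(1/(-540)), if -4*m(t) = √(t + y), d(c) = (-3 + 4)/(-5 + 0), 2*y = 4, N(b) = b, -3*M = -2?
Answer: 81*√5 ≈ 181.12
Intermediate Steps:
M = ⅔ (M = -⅓*(-2) = ⅔ ≈ 0.66667)
y = 2 (y = (½)*4 = 2)
d(c) = -⅕ (d(c) = 1/(-5) = 1*(-⅕) = -⅕)
m(t) = -√(2 + t)/4 (m(t) = -√(t + 2)/4 = -√(2 + t)/4)
m(d(N(M)))/(1/(-540)) = (-√(2 - ⅕)/4)/(1/(-540)) = (-3*√5/20)/(-1/540) = -3*√5/20*(-540) = 81*√5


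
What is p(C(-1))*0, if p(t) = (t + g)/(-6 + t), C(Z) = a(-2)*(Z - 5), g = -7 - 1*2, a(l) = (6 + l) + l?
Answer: 0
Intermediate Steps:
a(l) = 6 + 2*l
g = -9 (g = -7 - 2 = -9)
C(Z) = -10 + 2*Z (C(Z) = (6 + 2*(-2))*(Z - 5) = (6 - 4)*(-5 + Z) = 2*(-5 + Z) = -10 + 2*Z)
p(t) = (-9 + t)/(-6 + t) (p(t) = (t - 9)/(-6 + t) = (-9 + t)/(-6 + t))
p(C(-1))*0 = ((-9 + (-10 + 2*(-1)))/(-6 + (-10 + 2*(-1))))*0 = ((-9 + (-10 - 2))/(-6 + (-10 - 2)))*0 = ((-9 - 12)/(-6 - 12))*0 = (-21/(-18))*0 = -1/18*(-21)*0 = (7/6)*0 = 0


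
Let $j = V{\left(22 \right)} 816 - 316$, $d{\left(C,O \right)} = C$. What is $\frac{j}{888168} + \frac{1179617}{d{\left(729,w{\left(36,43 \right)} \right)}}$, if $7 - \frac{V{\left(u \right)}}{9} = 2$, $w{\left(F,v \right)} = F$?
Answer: $\frac{87310384181}{53956206} \approx 1618.2$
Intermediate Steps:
$V{\left(u \right)} = 45$ ($V{\left(u \right)} = 63 - 18 = 45$)
$j = 36404$ ($j = 45 \cdot 816 - 316 = 36720 - 316 = 36404$)
$\frac{j}{888168} + \frac{1179617}{d{\left(729,w{\left(36,43 \right)} \right)}} = \frac{36404}{888168} + \frac{1179617}{729} = 36404 \cdot \frac{1}{888168} + 1179617 \cdot \frac{1}{729} = \frac{9101}{222042} + \frac{1179617}{729} = \frac{87310384181}{53956206}$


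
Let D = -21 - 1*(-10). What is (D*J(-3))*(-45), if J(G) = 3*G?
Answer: -4455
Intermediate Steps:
D = -11 (D = -21 + 10 = -11)
(D*J(-3))*(-45) = -33*(-3)*(-45) = -11*(-9)*(-45) = 99*(-45) = -4455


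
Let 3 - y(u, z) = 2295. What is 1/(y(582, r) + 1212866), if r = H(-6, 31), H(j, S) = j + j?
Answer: 1/1210574 ≈ 8.2605e-7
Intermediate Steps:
H(j, S) = 2*j
r = -12 (r = 2*(-6) = -12)
y(u, z) = -2292 (y(u, z) = 3 - 1*2295 = 3 - 2295 = -2292)
1/(y(582, r) + 1212866) = 1/(-2292 + 1212866) = 1/1210574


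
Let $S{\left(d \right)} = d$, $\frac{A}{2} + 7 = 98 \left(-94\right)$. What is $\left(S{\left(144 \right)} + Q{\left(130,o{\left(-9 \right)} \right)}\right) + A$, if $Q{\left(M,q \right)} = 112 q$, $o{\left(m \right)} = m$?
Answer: $-19302$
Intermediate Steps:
$A = -18438$ ($A = -14 + 2 \cdot 98 \left(-94\right) = -14 + 2 \left(-9212\right) = -14 - 18424 = -18438$)
$\left(S{\left(144 \right)} + Q{\left(130,o{\left(-9 \right)} \right)}\right) + A = \left(144 + 112 \left(-9\right)\right) - 18438 = \left(144 - 1008\right) - 18438 = -864 - 18438 = -19302$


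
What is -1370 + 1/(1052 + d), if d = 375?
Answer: -1954989/1427 ≈ -1370.0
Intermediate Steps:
-1370 + 1/(1052 + d) = -1370 + 1/(1052 + 375) = -1370 + 1/1427 = -1954989/1427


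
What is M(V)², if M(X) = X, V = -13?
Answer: 169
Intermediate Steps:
M(V)² = (-13)² = 169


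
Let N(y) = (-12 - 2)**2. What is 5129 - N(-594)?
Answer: 4933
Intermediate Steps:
N(y) = 196 (N(y) = (-14)**2 = 196)
5129 - N(-594) = 5129 - 1*196 = 5129 - 196 = 4933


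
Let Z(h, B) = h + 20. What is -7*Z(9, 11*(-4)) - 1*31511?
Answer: -31714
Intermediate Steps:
Z(h, B) = 20 + h
-7*Z(9, 11*(-4)) - 1*31511 = -7*(20 + 9) - 1*31511 = -7*29 - 31511 = -203 - 31511 = -31714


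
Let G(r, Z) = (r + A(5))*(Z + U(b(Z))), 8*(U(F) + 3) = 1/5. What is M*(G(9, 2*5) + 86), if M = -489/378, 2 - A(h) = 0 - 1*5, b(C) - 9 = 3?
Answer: -80848/315 ≈ -256.66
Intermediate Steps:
b(C) = 12 (b(C) = 9 + 3 = 12)
A(h) = 7 (A(h) = 2 - (0 - 1*5) = 2 - (0 - 5) = 2 - 1*(-5) = 2 + 5 = 7)
U(F) = -119/40 (U(F) = -3 + (1/8)/5 = -3 + (1/8)*(1/5) = -3 + 1/40 = -119/40)
G(r, Z) = (7 + r)*(-119/40 + Z) (G(r, Z) = (r + 7)*(Z - 119/40) = (7 + r)*(-119/40 + Z))
M = -163/126 (M = -489*1/378 = -163/126 ≈ -1.2937)
M*(G(9, 2*5) + 86) = -163*((-833/40 + 7*(2*5) - 119/40*9 + (2*5)*9) + 86)/126 = -163*((-833/40 + 7*10 - 1071/40 + 10*9) + 86)/126 = -163*((-833/40 + 70 - 1071/40 + 90) + 86)/126 = -163*(562/5 + 86)/126 = -163/126*992/5 = -80848/315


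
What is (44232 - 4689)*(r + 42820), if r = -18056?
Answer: 979242852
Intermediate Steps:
(44232 - 4689)*(r + 42820) = (44232 - 4689)*(-18056 + 42820) = 39543*24764 = 979242852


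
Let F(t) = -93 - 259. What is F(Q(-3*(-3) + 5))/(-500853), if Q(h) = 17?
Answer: 352/500853 ≈ 0.00070280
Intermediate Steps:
F(t) = -352
F(Q(-3*(-3) + 5))/(-500853) = -352/(-500853) = -352*(-1/500853) = 352/500853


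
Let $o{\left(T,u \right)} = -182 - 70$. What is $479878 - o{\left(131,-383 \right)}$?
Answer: $480130$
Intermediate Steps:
$o{\left(T,u \right)} = -252$ ($o{\left(T,u \right)} = -182 - 70 = -252$)
$479878 - o{\left(131,-383 \right)} = 479878 - -252 = 479878 + 252 = 480130$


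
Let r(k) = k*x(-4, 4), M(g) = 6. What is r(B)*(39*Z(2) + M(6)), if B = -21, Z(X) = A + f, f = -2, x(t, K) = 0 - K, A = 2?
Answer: 504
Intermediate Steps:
x(t, K) = -K
Z(X) = 0 (Z(X) = 2 - 2 = 0)
r(k) = -4*k (r(k) = k*(-1*4) = k*(-4) = -4*k)
r(B)*(39*Z(2) + M(6)) = (-4*(-21))*(39*0 + 6) = 84*(0 + 6) = 84*6 = 504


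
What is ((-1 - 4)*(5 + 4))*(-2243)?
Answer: 100935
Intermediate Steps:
((-1 - 4)*(5 + 4))*(-2243) = -5*9*(-2243) = -45*(-2243) = 100935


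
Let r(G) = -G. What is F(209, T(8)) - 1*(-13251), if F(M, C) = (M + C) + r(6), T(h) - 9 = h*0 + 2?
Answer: 13465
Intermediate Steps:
T(h) = 11 (T(h) = 9 + (h*0 + 2) = 9 + (0 + 2) = 9 + 2 = 11)
F(M, C) = -6 + C + M (F(M, C) = (M + C) - 1*6 = (C + M) - 6 = -6 + C + M)
F(209, T(8)) - 1*(-13251) = (-6 + 11 + 209) - 1*(-13251) = 214 + 13251 = 13465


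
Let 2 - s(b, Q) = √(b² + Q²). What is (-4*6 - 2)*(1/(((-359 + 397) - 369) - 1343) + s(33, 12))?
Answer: -43511/837 + 78*√137 ≈ 860.98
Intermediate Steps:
s(b, Q) = 2 - √(Q² + b²) (s(b, Q) = 2 - √(b² + Q²) = 2 - √(Q² + b²))
(-4*6 - 2)*(1/(((-359 + 397) - 369) - 1343) + s(33, 12)) = (-4*6 - 2)*(1/(((-359 + 397) - 369) - 1343) + (2 - √(12² + 33²))) = (-24 - 2)*(1/((38 - 369) - 1343) + (2 - √(144 + 1089))) = -26*(1/(-331 - 1343) + (2 - √1233)) = -26*(1/(-1674) + (2 - 3*√137)) = -26*(-1/1674 + (2 - 3*√137)) = -26*(3347/1674 - 3*√137) = -43511/837 + 78*√137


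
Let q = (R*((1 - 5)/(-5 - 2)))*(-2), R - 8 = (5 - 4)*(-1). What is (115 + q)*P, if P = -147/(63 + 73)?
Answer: -15729/136 ≈ -115.65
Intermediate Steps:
P = -147/136 ≈ -1.0809
R = 7 (R = 8 + (5 - 4)*(-1) = 8 + 1*(-1) = 8 - 1 = 7)
q = -8 (q = (7*((1 - 5)/(-5 - 2)))*(-2) = (7*(-4/(-7)))*(-2) = (7*(-4*(-⅐)))*(-2) = (7*(4/7))*(-2) = 4*(-2) = -8)
(115 + q)*P = (115 - 8)*(-147/136) = 107*(-147/136) = -15729/136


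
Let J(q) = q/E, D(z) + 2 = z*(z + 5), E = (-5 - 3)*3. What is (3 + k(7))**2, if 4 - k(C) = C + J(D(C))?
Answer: 1681/144 ≈ 11.674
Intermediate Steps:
E = -24 (E = -8*3 = -24)
D(z) = -2 + z*(5 + z) (D(z) = -2 + z*(z + 5) = -2 + z*(5 + z))
J(q) = -q/24 (J(q) = q/(-24) = q*(-1/24) = -q/24)
k(C) = 47/12 - 19*C/24 + C**2/24 (k(C) = 4 - (C - (-2 + C**2 + 5*C)/24) = 4 - (C + (1/12 - 5*C/24 - C**2/24)) = 4 - (1/12 - C**2/24 + 19*C/24) = 4 + (-1/12 - 19*C/24 + C**2/24) = 47/12 - 19*C/24 + C**2/24)
(3 + k(7))**2 = (3 + (47/12 - 19/24*7 + (1/24)*7**2))**2 = (3 + (47/12 - 133/24 + (1/24)*49))**2 = (3 + (47/12 - 133/24 + 49/24))**2 = (3 + 5/12)**2 = (41/12)**2 = 1681/144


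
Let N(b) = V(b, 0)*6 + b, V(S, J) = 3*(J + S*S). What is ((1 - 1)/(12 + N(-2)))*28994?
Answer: 0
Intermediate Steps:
V(S, J) = 3*J + 3*S**2 (V(S, J) = 3*(J + S**2) = 3*J + 3*S**2)
N(b) = b + 18*b**2 (N(b) = (3*0 + 3*b**2)*6 + b = (0 + 3*b**2)*6 + b = (3*b**2)*6 + b = 18*b**2 + b = b + 18*b**2)
((1 - 1)/(12 + N(-2)))*28994 = ((1 - 1)/(12 - 2*(1 + 18*(-2))))*28994 = (0/(12 - 2*(1 - 36)))*28994 = (0/(12 - 2*(-35)))*28994 = (0/(12 + 70))*28994 = (0/82)*28994 = (0*(1/82))*28994 = 0*28994 = 0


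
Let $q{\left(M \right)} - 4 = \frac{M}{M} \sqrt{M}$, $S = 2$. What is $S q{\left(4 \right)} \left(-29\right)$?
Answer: $-348$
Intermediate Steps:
$q{\left(M \right)} = 4 + \sqrt{M}$ ($q{\left(M \right)} = 4 + \frac{M}{M} \sqrt{M} = 4 + 1 \sqrt{M} = 4 + \sqrt{M}$)
$S q{\left(4 \right)} \left(-29\right) = 2 \left(4 + \sqrt{4}\right) \left(-29\right) = 2 \left(4 + 2\right) \left(-29\right) = 2 \cdot 6 \left(-29\right) = 12 \left(-29\right) = -348$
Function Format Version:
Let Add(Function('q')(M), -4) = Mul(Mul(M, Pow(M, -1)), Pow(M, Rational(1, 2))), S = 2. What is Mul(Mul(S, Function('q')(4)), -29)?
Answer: -348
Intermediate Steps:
Function('q')(M) = Add(4, Pow(M, Rational(1, 2))) (Function('q')(M) = Add(4, Mul(Mul(M, Pow(M, -1)), Pow(M, Rational(1, 2)))) = Add(4, Mul(1, Pow(M, Rational(1, 2)))) = Add(4, Pow(M, Rational(1, 2))))
Mul(Mul(S, Function('q')(4)), -29) = Mul(Mul(2, Add(4, Pow(4, Rational(1, 2)))), -29) = Mul(Mul(2, Add(4, 2)), -29) = Mul(Mul(2, 6), -29) = Mul(12, -29) = -348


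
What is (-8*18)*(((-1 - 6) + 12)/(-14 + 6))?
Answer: 90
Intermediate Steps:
(-8*18)*(((-1 - 6) + 12)/(-14 + 6)) = -144*(-7 + 12)/(-8) = -720*(-1)/8 = -144*(-5/8) = 90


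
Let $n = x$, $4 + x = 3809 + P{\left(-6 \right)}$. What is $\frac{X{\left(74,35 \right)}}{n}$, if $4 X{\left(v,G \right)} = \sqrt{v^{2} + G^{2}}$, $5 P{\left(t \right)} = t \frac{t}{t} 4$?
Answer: $\frac{5 \sqrt{6701}}{76004} \approx 0.0053852$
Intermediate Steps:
$P{\left(t \right)} = \frac{4 t}{5}$ ($P{\left(t \right)} = \frac{t \frac{t}{t} 4}{5} = \frac{t 1 \cdot 4}{5} = \frac{t 4}{5} = \frac{4 t}{5}$)
$x = \frac{19001}{5}$ ($x = -4 + \left(3809 + \frac{4}{5} \left(-6\right)\right) = -4 + \left(3809 - \frac{24}{5}\right) = -4 + \frac{19021}{5} = \frac{19001}{5} \approx 3800.2$)
$X{\left(v,G \right)} = \frac{\sqrt{G^{2} + v^{2}}}{4}$ ($X{\left(v,G \right)} = \frac{\sqrt{v^{2} + G^{2}}}{4} = \frac{\sqrt{G^{2} + v^{2}}}{4}$)
$n = \frac{19001}{5} \approx 3800.2$
$\frac{X{\left(74,35 \right)}}{n} = \frac{\frac{1}{4} \sqrt{35^{2} + 74^{2}}}{\frac{19001}{5}} = \frac{\sqrt{1225 + 5476}}{4} \cdot \frac{5}{19001} = \frac{\sqrt{6701}}{4} \cdot \frac{5}{19001} = \frac{5 \sqrt{6701}}{76004}$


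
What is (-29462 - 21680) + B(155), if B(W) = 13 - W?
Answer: -51284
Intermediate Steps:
(-29462 - 21680) + B(155) = (-29462 - 21680) + (13 - 1*155) = -51142 + (13 - 155) = -51142 - 142 = -51284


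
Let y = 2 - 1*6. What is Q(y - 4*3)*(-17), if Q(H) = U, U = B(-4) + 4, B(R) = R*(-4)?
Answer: -340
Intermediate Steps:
y = -4 (y = 2 - 6 = -4)
B(R) = -4*R
U = 20 (U = -4*(-4) + 4 = 16 + 4 = 20)
Q(H) = 20
Q(y - 4*3)*(-17) = 20*(-17) = -340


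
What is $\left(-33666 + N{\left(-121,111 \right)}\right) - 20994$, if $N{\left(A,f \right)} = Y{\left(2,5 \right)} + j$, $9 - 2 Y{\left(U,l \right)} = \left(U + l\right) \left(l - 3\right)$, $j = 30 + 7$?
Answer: $- \frac{109251}{2} \approx -54626.0$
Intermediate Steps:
$j = 37$
$Y{\left(U,l \right)} = \frac{9}{2} - \frac{\left(-3 + l\right) \left(U + l\right)}{2}$ ($Y{\left(U,l \right)} = \frac{9}{2} - \frac{\left(U + l\right) \left(l - 3\right)}{2} = \frac{9}{2} - \frac{\left(U + l\right) \left(-3 + l\right)}{2} = \frac{9}{2} - \frac{\left(-3 + l\right) \left(U + l\right)}{2}$)
$N{\left(A,f \right)} = \frac{69}{2}$ ($N{\left(A,f \right)} = \left(\frac{9}{2} - \frac{5^{2}}{2} + \frac{3}{2} \cdot 2 + \frac{3}{2} \cdot 5 - 1 \cdot 5\right) + 37 = \left(\frac{9}{2} - \frac{25}{2} + 3 + \frac{15}{2} - 5\right) + 37 = - \frac{5}{2} + 37 = \frac{69}{2}$)
$\left(-33666 + N{\left(-121,111 \right)}\right) - 20994 = \left(-33666 + \frac{69}{2}\right) - 20994 = - \frac{67263}{2} - 20994 = - \frac{109251}{2}$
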